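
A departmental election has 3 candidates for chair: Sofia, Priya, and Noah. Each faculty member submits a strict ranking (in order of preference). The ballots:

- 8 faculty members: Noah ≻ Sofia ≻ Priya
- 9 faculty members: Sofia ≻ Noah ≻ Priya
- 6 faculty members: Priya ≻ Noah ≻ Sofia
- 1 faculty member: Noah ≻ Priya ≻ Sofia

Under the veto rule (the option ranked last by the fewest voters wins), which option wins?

Last-place votes: Sofia 7, Priya 17, Noah 0.
Noah is ranked last by the fewest voters, so Noah wins.

Noah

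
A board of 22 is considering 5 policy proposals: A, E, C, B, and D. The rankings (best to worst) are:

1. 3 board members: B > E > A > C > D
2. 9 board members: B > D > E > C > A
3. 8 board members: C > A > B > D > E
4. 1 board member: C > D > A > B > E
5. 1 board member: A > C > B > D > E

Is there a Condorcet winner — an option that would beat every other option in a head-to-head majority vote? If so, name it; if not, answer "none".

B vs A: 12–10 for B.
B vs E: 22–0 for B.
B vs C: 12–10 for B.
B vs D: 21–1 for B.
B beats every other option head-to-head.

B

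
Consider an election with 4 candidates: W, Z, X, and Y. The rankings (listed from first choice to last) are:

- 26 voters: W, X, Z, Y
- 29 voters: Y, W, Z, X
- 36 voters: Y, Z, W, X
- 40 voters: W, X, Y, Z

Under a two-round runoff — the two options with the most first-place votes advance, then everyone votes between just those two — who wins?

Round 1 first-place votes: W 66, Z 0, X 0, Y 65.
W and Y advance.
Runoff: W is preferred to Y by 66 voters; Y by 65.
W wins the runoff.

W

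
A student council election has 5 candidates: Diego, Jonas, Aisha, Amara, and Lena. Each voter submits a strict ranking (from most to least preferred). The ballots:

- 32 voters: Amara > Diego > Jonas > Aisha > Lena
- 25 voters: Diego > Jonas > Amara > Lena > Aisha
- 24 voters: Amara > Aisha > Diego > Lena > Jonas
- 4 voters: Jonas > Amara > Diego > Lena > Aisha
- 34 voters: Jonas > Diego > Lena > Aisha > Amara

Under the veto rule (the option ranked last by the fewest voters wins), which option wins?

Last-place votes: Diego 0, Jonas 24, Aisha 29, Amara 34, Lena 32.
Diego is ranked last by the fewest voters, so Diego wins.

Diego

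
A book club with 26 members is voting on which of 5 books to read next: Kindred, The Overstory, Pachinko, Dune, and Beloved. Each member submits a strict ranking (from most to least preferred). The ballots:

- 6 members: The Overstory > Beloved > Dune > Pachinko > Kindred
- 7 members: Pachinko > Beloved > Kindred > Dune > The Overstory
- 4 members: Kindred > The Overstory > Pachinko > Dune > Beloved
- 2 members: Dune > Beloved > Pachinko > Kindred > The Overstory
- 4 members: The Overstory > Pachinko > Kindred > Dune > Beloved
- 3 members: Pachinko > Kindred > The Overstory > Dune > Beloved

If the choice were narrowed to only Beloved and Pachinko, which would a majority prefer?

Pachinko

Voters preferring Beloved to Pachinko: 8; preferring Pachinko to Beloved: 18.
Pachinko wins the head-to-head.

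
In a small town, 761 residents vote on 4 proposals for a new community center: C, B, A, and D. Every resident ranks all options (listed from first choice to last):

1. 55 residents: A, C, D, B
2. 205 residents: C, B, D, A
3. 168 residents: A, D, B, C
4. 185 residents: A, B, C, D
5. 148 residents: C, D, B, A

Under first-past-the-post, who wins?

First-place votes: C 353, B 0, A 408, D 0.
A has the most first-place votes.

A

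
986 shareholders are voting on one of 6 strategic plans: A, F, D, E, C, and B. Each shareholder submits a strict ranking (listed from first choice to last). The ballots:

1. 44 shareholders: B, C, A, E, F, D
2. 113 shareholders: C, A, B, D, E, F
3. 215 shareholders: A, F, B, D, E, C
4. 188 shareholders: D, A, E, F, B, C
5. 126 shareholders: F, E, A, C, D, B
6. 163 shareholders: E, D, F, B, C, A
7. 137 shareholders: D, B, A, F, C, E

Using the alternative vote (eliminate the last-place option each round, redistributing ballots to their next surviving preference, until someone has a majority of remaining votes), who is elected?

Round 1: A 215, F 126, D 325, E 163, C 113, B 44. Eliminate B.
Round 2: A 215, F 126, D 325, E 163, C 157. Eliminate F.
Round 3: A 215, D 325, E 289, C 157. Eliminate C.
Round 4: A 372, D 325, E 289. Eliminate E.
Round 5: A 498, D 488. A has a majority.

A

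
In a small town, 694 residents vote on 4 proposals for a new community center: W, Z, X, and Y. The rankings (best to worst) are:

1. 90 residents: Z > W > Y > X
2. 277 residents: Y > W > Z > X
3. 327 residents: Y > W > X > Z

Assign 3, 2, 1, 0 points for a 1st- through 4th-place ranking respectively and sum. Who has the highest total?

W: 90·2 + 277·2 + 327·2 = 1388
Z: 90·3 + 277·1 + 327·0 = 547
X: 90·0 + 277·0 + 327·1 = 327
Y: 90·1 + 277·3 + 327·3 = 1902
Y has the highest Borda score (1902).

Y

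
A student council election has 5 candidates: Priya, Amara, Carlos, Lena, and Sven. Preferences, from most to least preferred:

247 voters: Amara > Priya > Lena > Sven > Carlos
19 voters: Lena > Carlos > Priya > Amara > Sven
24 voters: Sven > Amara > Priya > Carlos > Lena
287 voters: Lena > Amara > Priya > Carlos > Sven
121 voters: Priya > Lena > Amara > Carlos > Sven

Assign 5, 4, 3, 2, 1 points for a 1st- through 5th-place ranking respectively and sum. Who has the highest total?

Priya: 247·4 + 19·3 + 24·3 + 287·3 + 121·5 = 2583
Amara: 247·5 + 19·2 + 24·4 + 287·4 + 121·3 = 2880
Carlos: 247·1 + 19·4 + 24·2 + 287·2 + 121·2 = 1187
Lena: 247·3 + 19·5 + 24·1 + 287·5 + 121·4 = 2779
Sven: 247·2 + 19·1 + 24·5 + 287·1 + 121·1 = 1041
Amara has the highest Borda score (2880).

Amara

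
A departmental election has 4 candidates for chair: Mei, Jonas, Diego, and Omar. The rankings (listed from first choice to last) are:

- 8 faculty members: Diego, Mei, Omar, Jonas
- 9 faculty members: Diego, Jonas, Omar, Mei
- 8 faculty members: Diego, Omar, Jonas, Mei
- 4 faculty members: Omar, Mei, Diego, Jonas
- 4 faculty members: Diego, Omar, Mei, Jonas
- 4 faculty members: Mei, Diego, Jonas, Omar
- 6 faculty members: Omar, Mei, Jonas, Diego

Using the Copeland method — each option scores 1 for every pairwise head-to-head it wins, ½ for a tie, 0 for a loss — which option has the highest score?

Mei: beats Jonas; loses to Diego and Omar → score 1.
Jonas: loses to Mei, Diego, and Omar → score 0.
Diego: beats Mei, Jonas, and Omar → score 3.
Omar: beats Mei and Jonas; loses to Diego → score 2.
Diego has the best pairwise record.

Diego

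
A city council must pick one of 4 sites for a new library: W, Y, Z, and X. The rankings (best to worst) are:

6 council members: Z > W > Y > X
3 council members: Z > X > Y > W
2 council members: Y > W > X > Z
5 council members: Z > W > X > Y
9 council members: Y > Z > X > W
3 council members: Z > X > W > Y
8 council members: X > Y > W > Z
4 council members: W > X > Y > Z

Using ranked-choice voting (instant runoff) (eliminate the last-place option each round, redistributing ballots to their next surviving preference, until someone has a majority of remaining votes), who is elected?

Round 1: W 4, Y 11, Z 17, X 8. Eliminate W.
Round 2: Y 11, Z 17, X 12. Eliminate Y.
Round 3: Z 26, X 14. Z has a majority.

Z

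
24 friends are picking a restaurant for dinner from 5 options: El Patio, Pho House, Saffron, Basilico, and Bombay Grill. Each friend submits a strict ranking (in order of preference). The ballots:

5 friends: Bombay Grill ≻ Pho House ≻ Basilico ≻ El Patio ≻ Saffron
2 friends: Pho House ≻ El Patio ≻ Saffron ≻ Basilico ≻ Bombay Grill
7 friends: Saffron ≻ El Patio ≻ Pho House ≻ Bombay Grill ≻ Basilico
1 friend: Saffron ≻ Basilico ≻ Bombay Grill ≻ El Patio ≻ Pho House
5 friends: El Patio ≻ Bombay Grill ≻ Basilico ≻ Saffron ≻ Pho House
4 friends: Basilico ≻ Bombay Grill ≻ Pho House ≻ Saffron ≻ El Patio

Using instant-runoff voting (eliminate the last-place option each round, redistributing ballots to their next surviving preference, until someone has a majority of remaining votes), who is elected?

Round 1: El Patio 5, Pho House 2, Saffron 8, Basilico 4, Bombay Grill 5. Eliminate Pho House.
Round 2: El Patio 7, Saffron 8, Basilico 4, Bombay Grill 5. Eliminate Basilico.
Round 3: El Patio 7, Saffron 8, Bombay Grill 9. Eliminate El Patio.
Round 4: Saffron 10, Bombay Grill 14. Bombay Grill has a majority.

Bombay Grill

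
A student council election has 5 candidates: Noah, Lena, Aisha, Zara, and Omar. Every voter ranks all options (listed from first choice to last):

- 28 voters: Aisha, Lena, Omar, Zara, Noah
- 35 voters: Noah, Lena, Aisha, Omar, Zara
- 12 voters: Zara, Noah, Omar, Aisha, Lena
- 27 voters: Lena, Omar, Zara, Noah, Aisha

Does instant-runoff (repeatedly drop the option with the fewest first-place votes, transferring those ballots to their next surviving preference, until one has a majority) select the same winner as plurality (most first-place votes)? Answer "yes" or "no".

Instant-runoff — R1 Noah 35, Lena 27, Aisha 28, Zara 12, Omar 0 (Omar out); R2 Noah 35, Lena 27, Aisha 28, Zara 12 (Zara out); R3 Noah 47, Lena 27, Aisha 28 (Lena out); R4 Noah 74, Aisha 28 (Noah winner). Winner: Noah.
Plurality — first-place votes: Noah 35, Lena 27, Aisha 28, Zara 12, Omar 0. Winner: Noah.
The two methods agree.

yes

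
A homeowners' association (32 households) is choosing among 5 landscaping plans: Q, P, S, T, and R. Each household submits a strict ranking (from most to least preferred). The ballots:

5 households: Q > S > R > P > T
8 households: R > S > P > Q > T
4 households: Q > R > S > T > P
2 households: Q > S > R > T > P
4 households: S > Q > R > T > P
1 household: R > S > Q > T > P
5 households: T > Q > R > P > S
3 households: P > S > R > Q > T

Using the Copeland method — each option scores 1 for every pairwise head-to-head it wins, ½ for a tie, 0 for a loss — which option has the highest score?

Q: beats P, T, and R; ties S → score 3.5.
P: ties T; loses to Q, S, and R → score 0.5.
S: beats P and T; ties Q; loses to R → score 2.5.
T: ties P; loses to Q, S, and R → score 0.5.
R: beats P, S, and T; loses to Q → score 3.
Q has the best pairwise record.

Q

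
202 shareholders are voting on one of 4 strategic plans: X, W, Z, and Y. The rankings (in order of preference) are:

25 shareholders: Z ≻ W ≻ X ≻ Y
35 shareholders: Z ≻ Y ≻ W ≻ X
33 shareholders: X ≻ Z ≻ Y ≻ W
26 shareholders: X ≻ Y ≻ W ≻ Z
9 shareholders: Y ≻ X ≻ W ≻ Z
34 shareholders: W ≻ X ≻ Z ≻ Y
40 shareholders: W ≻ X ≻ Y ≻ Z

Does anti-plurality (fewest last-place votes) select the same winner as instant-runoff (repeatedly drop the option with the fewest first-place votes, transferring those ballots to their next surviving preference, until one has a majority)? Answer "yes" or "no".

yes

Anti-plurality — last-place votes: X 35, W 33, Z 75, Y 59. Winner: W.
Instant-runoff — R1 X 59, W 74, Z 60, Y 9 (Y out); R2 X 68, W 74, Z 60 (Z out); R3 X 68, W 134 (W winner). Winner: W.
The two methods agree.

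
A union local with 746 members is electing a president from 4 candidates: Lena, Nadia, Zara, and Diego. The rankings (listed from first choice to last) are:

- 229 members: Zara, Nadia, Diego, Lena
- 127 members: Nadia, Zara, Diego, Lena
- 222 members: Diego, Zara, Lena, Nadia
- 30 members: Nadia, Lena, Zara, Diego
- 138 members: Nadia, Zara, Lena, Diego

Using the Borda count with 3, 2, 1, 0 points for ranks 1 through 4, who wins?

Zara

Lena: 229·0 + 127·0 + 222·1 + 30·2 + 138·1 = 420
Nadia: 229·2 + 127·3 + 222·0 + 30·3 + 138·3 = 1343
Zara: 229·3 + 127·2 + 222·2 + 30·1 + 138·2 = 1691
Diego: 229·1 + 127·1 + 222·3 + 30·0 + 138·0 = 1022
Zara has the highest Borda score (1691).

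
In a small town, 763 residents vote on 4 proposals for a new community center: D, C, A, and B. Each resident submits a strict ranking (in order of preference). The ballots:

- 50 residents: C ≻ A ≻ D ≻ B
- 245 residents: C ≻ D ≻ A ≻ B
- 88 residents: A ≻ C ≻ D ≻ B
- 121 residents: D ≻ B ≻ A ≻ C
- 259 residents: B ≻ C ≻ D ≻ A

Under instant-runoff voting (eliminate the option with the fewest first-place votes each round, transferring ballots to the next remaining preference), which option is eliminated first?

Round 1: D 121, C 295, A 88, B 259. Eliminate A.

A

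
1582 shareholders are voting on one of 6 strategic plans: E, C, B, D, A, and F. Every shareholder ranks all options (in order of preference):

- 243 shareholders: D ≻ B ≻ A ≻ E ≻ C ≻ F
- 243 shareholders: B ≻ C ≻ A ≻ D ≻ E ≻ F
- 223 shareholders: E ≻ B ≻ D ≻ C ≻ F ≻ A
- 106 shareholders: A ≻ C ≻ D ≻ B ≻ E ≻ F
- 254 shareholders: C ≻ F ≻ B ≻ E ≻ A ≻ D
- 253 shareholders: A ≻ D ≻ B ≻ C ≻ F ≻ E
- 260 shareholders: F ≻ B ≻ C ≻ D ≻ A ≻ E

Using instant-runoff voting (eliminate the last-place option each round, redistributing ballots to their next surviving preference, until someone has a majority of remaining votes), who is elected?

Round 1: E 223, C 254, B 243, D 243, A 359, F 260. Eliminate E.
Round 2: C 254, B 466, D 243, A 359, F 260. Eliminate D.
Round 3: C 254, B 709, A 359, F 260. Eliminate C.
Round 4: B 709, A 359, F 514. Eliminate A.
Round 5: B 1068, F 514. B has a majority.

B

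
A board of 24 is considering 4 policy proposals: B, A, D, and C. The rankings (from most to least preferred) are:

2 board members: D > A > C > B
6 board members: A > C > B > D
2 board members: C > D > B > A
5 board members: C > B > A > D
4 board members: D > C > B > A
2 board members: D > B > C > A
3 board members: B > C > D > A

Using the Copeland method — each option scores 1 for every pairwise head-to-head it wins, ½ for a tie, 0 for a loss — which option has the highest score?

C

B: beats A and D; loses to C → score 2.
A: loses to B, D, and C → score 0.
D: beats A; loses to B and C → score 1.
C: beats B, A, and D → score 3.
C has the best pairwise record.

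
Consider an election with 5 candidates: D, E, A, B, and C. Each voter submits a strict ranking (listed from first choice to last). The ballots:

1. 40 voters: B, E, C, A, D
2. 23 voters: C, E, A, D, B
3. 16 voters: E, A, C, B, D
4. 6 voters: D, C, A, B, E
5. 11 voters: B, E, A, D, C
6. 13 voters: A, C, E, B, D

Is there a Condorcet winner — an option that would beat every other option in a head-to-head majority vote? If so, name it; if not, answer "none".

none

Checking pairwise contests:
E beats D 103–6.
B beats E 57–52.
E beats A 90–19.
A beats B 58–51.
E beats C 67–42.
Every option loses at least one head-to-head, so there is no Condorcet winner.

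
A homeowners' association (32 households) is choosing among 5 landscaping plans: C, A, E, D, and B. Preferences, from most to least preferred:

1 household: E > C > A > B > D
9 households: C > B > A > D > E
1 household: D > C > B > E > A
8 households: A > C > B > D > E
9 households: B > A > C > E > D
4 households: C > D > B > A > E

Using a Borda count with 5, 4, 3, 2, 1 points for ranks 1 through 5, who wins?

C

C: 1·4 + 9·5 + 1·4 + 8·4 + 9·3 + 4·5 = 132
A: 1·3 + 9·3 + 1·1 + 8·5 + 9·4 + 4·2 = 115
E: 1·5 + 9·1 + 1·2 + 8·1 + 9·2 + 4·1 = 46
D: 1·1 + 9·2 + 1·5 + 8·2 + 9·1 + 4·4 = 65
B: 1·2 + 9·4 + 1·3 + 8·3 + 9·5 + 4·3 = 122
C has the highest Borda score (132).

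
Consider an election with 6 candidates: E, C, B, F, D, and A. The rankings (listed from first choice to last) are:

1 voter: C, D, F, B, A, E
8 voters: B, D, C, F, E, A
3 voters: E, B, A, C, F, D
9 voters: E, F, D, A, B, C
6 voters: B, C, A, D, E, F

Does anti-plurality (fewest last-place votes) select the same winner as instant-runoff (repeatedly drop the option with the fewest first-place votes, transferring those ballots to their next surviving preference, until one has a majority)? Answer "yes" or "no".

yes

Anti-plurality — last-place votes: E 1, C 9, B 0, F 6, D 3, A 8. Winner: B.
Instant-runoff — R1 E 12, C 1, B 14, F 0, D 0, A 0 (B winner). Winner: B.
The two methods agree.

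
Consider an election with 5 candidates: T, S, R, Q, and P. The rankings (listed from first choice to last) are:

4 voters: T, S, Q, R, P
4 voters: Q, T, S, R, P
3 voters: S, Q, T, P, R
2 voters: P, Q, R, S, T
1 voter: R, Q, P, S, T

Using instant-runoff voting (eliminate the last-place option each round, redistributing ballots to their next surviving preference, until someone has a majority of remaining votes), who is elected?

Round 1: T 4, S 3, R 1, Q 4, P 2. Eliminate R.
Round 2: T 4, S 3, Q 5, P 2. Eliminate P.
Round 3: T 4, S 3, Q 7. Eliminate S.
Round 4: T 4, Q 10. Q has a majority.

Q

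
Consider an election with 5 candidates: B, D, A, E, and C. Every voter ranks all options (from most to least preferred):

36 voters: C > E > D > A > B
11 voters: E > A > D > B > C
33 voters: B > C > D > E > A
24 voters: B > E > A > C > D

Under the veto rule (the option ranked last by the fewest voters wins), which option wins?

E

Last-place votes: B 36, D 24, A 33, E 0, C 11.
E is ranked last by the fewest voters, so E wins.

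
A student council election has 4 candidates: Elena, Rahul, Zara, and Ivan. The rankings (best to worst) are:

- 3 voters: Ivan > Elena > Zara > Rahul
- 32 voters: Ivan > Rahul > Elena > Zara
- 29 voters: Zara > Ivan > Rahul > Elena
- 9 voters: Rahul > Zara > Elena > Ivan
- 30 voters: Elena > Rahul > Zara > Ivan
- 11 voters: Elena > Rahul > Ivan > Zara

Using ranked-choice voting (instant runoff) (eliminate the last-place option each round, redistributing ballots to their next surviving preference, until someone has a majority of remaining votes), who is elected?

Elena

Round 1: Elena 41, Rahul 9, Zara 29, Ivan 35. Eliminate Rahul.
Round 2: Elena 41, Zara 38, Ivan 35. Eliminate Ivan.
Round 3: Elena 76, Zara 38. Elena has a majority.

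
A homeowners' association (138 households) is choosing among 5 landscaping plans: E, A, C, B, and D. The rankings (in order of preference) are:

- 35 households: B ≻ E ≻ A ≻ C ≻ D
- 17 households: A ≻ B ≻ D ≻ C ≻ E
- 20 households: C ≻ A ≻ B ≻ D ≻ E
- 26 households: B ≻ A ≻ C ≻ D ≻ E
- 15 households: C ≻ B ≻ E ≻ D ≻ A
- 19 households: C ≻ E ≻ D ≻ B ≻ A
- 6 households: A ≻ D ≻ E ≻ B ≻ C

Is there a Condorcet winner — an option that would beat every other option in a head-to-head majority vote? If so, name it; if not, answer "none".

B

B vs E: 113–25 for B.
B vs A: 95–43 for B.
B vs C: 84–54 for B.
B vs D: 113–25 for B.
B beats every other option head-to-head.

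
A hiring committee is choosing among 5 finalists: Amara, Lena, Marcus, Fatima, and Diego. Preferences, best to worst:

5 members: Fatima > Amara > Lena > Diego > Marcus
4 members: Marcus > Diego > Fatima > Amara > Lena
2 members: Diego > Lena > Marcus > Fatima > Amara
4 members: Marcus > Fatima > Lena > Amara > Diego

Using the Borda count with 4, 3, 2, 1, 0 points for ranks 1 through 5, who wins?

Amara: 5·3 + 4·1 + 2·0 + 4·1 = 23
Lena: 5·2 + 4·0 + 2·3 + 4·2 = 24
Marcus: 5·0 + 4·4 + 2·2 + 4·4 = 36
Fatima: 5·4 + 4·2 + 2·1 + 4·3 = 42
Diego: 5·1 + 4·3 + 2·4 + 4·0 = 25
Fatima has the highest Borda score (42).

Fatima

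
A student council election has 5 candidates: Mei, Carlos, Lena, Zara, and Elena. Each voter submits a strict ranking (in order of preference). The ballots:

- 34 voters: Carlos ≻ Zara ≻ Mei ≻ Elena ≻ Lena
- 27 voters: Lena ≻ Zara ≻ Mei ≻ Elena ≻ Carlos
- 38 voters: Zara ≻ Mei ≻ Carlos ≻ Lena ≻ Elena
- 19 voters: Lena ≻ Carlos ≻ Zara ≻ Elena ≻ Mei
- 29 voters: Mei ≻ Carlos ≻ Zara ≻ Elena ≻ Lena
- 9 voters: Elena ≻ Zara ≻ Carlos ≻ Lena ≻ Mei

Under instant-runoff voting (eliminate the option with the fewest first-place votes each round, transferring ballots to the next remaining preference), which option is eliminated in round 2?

Mei

Round 1: Mei 29, Carlos 34, Lena 46, Zara 38, Elena 9. Eliminate Elena.
Round 2: Mei 29, Carlos 34, Lena 46, Zara 47. Eliminate Mei.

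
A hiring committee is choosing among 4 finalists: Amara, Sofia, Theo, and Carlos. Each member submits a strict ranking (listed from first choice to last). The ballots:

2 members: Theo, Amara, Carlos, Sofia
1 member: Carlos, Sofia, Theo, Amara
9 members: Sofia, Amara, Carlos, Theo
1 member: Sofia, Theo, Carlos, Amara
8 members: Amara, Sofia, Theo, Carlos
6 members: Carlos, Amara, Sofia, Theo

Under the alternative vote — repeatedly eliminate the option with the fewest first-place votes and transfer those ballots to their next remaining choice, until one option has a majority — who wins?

Round 1: Amara 8, Sofia 10, Theo 2, Carlos 7. Eliminate Theo.
Round 2: Amara 10, Sofia 10, Carlos 7. Eliminate Carlos.
Round 3: Amara 16, Sofia 11. Amara has a majority.

Amara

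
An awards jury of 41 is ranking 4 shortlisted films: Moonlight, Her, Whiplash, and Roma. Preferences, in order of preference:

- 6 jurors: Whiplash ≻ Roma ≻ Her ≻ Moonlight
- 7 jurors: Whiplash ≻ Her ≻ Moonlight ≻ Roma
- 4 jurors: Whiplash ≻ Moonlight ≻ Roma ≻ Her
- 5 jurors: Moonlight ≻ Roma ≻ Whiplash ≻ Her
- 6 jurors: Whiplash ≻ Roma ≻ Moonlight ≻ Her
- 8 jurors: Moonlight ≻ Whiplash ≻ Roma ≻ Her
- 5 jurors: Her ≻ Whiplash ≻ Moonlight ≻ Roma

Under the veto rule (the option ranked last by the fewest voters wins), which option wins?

Last-place votes: Moonlight 6, Her 23, Whiplash 0, Roma 12.
Whiplash is ranked last by the fewest voters, so Whiplash wins.

Whiplash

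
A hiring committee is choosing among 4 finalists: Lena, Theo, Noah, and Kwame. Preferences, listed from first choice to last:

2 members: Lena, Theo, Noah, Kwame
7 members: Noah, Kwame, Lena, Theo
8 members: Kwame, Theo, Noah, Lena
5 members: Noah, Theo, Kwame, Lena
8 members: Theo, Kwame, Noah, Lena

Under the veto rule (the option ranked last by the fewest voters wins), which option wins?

Noah

Last-place votes: Lena 21, Theo 7, Noah 0, Kwame 2.
Noah is ranked last by the fewest voters, so Noah wins.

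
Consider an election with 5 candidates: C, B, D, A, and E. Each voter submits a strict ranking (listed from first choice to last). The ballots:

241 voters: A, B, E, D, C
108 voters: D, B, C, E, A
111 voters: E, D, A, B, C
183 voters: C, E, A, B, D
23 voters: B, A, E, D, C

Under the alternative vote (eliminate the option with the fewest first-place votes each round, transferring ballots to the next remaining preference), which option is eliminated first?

B

Round 1: C 183, B 23, D 108, A 241, E 111. Eliminate B.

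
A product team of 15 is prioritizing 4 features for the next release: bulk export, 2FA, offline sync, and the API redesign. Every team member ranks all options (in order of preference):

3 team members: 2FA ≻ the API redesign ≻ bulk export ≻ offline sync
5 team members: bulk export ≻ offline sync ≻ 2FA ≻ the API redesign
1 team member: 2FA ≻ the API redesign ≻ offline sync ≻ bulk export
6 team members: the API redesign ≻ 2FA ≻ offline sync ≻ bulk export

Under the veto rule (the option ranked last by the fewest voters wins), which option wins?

2FA

Last-place votes: bulk export 7, 2FA 0, offline sync 3, the API redesign 5.
2FA is ranked last by the fewest voters, so 2FA wins.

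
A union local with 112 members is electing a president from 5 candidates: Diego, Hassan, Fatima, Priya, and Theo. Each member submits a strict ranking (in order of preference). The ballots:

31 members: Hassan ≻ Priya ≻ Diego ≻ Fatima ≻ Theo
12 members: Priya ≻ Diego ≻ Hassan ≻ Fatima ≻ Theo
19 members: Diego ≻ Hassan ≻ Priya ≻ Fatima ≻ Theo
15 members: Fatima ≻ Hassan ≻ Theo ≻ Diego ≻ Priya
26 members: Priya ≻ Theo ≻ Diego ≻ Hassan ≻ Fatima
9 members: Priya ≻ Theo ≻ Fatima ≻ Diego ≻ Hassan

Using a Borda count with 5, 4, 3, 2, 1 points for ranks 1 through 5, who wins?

Diego: 31·3 + 12·4 + 19·5 + 15·2 + 26·3 + 9·2 = 362
Hassan: 31·5 + 12·3 + 19·4 + 15·4 + 26·2 + 9·1 = 388
Fatima: 31·2 + 12·2 + 19·2 + 15·5 + 26·1 + 9·3 = 252
Priya: 31·4 + 12·5 + 19·3 + 15·1 + 26·5 + 9·5 = 431
Theo: 31·1 + 12·1 + 19·1 + 15·3 + 26·4 + 9·4 = 247
Priya has the highest Borda score (431).

Priya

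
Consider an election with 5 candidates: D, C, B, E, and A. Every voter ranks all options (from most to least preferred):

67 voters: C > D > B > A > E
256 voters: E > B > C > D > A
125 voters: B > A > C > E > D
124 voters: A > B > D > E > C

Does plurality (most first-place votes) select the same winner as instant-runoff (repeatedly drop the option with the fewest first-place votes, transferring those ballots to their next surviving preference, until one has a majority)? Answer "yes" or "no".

no

Plurality — first-place votes: D 0, C 67, B 125, E 256, A 124. Winner: E.
Instant-runoff — R1 D 0, C 67, B 125, E 256, A 124 (D out); R2 C 67, B 125, E 256, A 124 (C out); R3 B 192, E 256, A 124 (A out); R4 B 316, E 256 (B winner). Winner: B.
The two methods disagree.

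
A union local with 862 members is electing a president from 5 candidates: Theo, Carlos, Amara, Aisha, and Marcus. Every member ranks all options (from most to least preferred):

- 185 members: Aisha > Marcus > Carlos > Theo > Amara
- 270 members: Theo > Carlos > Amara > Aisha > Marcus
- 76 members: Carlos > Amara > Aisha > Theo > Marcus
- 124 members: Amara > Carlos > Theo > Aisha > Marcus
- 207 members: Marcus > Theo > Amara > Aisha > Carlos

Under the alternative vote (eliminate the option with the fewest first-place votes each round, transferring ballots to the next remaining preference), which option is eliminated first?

Round 1: Theo 270, Carlos 76, Amara 124, Aisha 185, Marcus 207. Eliminate Carlos.

Carlos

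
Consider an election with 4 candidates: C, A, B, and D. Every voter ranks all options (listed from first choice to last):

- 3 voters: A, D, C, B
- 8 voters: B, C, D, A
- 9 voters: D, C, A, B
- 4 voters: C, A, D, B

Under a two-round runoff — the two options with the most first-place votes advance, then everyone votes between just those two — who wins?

Round 1 first-place votes: C 4, A 3, B 8, D 9.
D and B advance.
Runoff: D is preferred to B by 16 voters; B by 8.
D wins the runoff.

D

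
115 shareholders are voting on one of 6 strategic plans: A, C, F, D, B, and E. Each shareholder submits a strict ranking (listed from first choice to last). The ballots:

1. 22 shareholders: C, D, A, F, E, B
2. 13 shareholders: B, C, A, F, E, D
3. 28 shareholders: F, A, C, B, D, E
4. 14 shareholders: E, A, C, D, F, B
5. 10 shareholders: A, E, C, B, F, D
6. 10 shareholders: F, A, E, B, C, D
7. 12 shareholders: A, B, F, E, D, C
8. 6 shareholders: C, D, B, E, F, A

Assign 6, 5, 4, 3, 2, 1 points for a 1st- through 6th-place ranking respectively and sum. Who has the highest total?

A

A: 22·4 + 13·4 + 28·5 + 14·5 + 10·6 + 10·5 + 12·6 + 6·1 = 538
C: 22·6 + 13·5 + 28·4 + 14·4 + 10·4 + 10·2 + 12·1 + 6·6 = 473
F: 22·3 + 13·3 + 28·6 + 14·2 + 10·2 + 10·6 + 12·4 + 6·2 = 441
D: 22·5 + 13·1 + 28·2 + 14·3 + 10·1 + 10·1 + 12·2 + 6·5 = 295
B: 22·1 + 13·6 + 28·3 + 14·1 + 10·3 + 10·3 + 12·5 + 6·4 = 342
E: 22·2 + 13·2 + 28·1 + 14·6 + 10·5 + 10·4 + 12·3 + 6·3 = 326
A has the highest Borda score (538).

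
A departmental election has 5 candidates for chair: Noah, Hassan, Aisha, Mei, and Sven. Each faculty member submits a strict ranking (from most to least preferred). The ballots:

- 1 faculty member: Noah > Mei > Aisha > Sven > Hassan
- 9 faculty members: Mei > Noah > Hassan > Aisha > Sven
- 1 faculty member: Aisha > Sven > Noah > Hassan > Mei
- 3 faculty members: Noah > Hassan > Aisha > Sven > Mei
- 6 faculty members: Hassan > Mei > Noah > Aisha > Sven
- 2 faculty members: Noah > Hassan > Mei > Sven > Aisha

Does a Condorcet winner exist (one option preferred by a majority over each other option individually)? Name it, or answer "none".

none

Checking pairwise contests:
Mei beats Noah 15–7.
Noah beats Hassan 16–6.
Noah beats Aisha 21–1.
Hassan beats Mei 12–10.
Noah beats Sven 21–1.
Every option loses at least one head-to-head, so there is no Condorcet winner.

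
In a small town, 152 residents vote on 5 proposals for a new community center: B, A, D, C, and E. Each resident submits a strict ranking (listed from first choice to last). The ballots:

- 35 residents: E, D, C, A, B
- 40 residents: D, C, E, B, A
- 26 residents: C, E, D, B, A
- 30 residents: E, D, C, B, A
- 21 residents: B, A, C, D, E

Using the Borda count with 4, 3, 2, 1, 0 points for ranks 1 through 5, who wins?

B: 35·0 + 40·1 + 26·1 + 30·1 + 21·4 = 180
A: 35·1 + 40·0 + 26·0 + 30·0 + 21·3 = 98
D: 35·3 + 40·4 + 26·2 + 30·3 + 21·1 = 428
C: 35·2 + 40·3 + 26·4 + 30·2 + 21·2 = 396
E: 35·4 + 40·2 + 26·3 + 30·4 + 21·0 = 418
D has the highest Borda score (428).

D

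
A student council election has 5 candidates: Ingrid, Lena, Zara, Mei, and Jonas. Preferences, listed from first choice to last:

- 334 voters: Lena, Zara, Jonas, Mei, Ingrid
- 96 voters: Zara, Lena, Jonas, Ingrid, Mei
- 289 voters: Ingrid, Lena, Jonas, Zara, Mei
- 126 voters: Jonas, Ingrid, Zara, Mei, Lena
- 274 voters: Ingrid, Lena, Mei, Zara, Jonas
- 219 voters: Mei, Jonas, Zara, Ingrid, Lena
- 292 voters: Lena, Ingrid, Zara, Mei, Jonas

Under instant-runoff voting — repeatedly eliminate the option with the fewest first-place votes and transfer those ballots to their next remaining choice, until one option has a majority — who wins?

Ingrid

Round 1: Ingrid 563, Lena 626, Zara 96, Mei 219, Jonas 126. Eliminate Zara.
Round 2: Ingrid 563, Lena 722, Mei 219, Jonas 126. Eliminate Jonas.
Round 3: Ingrid 689, Lena 722, Mei 219. Eliminate Mei.
Round 4: Ingrid 908, Lena 722. Ingrid has a majority.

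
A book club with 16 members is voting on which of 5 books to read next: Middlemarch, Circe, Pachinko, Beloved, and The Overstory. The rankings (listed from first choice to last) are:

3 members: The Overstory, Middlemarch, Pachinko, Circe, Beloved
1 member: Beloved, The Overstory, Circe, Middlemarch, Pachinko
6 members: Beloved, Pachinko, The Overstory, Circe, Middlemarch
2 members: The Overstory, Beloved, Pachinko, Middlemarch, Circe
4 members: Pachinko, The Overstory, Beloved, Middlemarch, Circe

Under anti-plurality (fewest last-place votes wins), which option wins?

Last-place votes: Middlemarch 6, Circe 6, Pachinko 1, Beloved 3, The Overstory 0.
The Overstory is ranked last by the fewest voters, so The Overstory wins.

The Overstory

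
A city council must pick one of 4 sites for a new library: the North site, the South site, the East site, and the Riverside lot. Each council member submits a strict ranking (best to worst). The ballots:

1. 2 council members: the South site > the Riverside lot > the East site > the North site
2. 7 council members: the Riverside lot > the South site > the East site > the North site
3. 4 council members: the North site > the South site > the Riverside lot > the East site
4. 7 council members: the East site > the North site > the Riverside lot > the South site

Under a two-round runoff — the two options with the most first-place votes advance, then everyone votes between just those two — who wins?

the Riverside lot

Round 1 first-place votes: the North site 4, the South site 2, the East site 7, the Riverside lot 7.
the East site and the Riverside lot advance.
Runoff: the East site is preferred to the Riverside lot by 7 voters; the Riverside lot by 13.
the Riverside lot wins the runoff.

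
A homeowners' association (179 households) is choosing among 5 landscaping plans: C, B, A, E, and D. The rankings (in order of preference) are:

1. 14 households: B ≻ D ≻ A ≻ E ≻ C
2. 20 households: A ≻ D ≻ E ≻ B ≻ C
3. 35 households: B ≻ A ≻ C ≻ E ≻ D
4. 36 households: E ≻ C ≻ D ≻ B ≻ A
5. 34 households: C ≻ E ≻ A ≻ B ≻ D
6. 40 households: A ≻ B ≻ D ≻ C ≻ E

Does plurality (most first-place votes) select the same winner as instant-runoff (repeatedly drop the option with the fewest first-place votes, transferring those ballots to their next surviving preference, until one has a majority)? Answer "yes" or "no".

Plurality — first-place votes: C 34, B 49, A 60, E 36, D 0. Winner: A.
Instant-runoff — R1 C 34, B 49, A 60, E 36, D 0 (D out); R2 C 34, B 49, A 60, E 36 (C out); R3 B 49, A 60, E 70 (B out); R4 A 109, E 70 (A winner). Winner: A.
The two methods agree.

yes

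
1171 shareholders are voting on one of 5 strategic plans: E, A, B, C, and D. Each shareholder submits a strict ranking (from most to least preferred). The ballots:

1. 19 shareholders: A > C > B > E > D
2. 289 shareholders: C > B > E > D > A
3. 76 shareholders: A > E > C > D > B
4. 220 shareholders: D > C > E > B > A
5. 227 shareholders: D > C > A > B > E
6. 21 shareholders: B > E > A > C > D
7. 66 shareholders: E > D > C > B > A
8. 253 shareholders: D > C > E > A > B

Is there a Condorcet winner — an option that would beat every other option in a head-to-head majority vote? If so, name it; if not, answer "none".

D

D vs E: 700–471 for D.
D vs A: 1055–116 for D.
D vs B: 842–329 for D.
D vs C: 766–405 for D.
D beats every other option head-to-head.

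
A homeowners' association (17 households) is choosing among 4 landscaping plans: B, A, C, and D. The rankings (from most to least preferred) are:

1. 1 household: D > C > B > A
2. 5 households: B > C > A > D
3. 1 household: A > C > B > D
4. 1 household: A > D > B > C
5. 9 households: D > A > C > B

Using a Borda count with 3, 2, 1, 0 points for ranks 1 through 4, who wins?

D

B: 1·1 + 5·3 + 1·1 + 1·1 + 9·0 = 18
A: 1·0 + 5·1 + 1·3 + 1·3 + 9·2 = 29
C: 1·2 + 5·2 + 1·2 + 1·0 + 9·1 = 23
D: 1·3 + 5·0 + 1·0 + 1·2 + 9·3 = 32
D has the highest Borda score (32).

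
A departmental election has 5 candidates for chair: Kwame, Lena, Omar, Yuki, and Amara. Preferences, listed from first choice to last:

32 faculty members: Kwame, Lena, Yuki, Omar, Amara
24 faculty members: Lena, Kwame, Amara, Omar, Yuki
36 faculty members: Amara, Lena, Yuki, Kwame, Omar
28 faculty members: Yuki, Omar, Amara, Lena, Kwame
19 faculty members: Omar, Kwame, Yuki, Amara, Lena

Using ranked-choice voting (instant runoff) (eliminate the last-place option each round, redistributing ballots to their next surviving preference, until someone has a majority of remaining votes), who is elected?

Kwame

Round 1: Kwame 32, Lena 24, Omar 19, Yuki 28, Amara 36. Eliminate Omar.
Round 2: Kwame 51, Lena 24, Yuki 28, Amara 36. Eliminate Lena.
Round 3: Kwame 75, Yuki 28, Amara 36. Kwame has a majority.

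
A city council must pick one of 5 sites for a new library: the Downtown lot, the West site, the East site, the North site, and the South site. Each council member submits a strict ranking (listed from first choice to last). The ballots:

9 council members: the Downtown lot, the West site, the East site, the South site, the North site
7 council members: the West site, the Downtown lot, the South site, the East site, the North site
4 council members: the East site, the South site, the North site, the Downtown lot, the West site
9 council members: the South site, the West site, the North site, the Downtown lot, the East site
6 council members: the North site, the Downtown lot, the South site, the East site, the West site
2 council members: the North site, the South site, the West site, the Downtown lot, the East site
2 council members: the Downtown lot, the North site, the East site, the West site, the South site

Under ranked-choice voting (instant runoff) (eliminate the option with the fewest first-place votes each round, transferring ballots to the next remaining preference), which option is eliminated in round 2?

Round 1: the Downtown lot 11, the West site 7, the East site 4, the North site 8, the South site 9. Eliminate the East site.
Round 2: the Downtown lot 11, the West site 7, the North site 8, the South site 13. Eliminate the West site.

the West site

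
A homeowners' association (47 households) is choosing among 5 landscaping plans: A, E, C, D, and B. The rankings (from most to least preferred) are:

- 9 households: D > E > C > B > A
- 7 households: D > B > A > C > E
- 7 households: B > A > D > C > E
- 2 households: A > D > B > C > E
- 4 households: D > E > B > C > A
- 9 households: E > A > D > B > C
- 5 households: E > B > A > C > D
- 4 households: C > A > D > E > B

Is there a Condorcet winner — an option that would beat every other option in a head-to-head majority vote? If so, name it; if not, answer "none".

none

Checking pairwise contests:
E beats A 27–20.
D beats E 33–14.
A beats C 30–17.
A beats D 27–20.
E beats B 31–16.
Every option loses at least one head-to-head, so there is no Condorcet winner.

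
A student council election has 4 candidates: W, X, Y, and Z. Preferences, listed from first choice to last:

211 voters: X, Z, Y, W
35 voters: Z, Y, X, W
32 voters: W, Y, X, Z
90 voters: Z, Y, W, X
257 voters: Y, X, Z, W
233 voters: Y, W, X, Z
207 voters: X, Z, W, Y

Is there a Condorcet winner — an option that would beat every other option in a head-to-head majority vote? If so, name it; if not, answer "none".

none

Checking pairwise contests:
X beats W 710–355.
Y beats X 647–418.
Z beats Y 543–522.
X beats Z 940–125.
Every option loses at least one head-to-head, so there is no Condorcet winner.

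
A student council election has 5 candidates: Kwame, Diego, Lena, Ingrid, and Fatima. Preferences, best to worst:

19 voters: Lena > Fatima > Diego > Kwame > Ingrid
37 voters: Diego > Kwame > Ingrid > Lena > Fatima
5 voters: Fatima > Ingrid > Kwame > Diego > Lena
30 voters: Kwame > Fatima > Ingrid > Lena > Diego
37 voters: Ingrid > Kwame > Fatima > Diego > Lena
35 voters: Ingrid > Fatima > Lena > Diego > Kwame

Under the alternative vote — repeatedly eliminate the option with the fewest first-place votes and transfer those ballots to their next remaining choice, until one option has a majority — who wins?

Ingrid

Round 1: Kwame 30, Diego 37, Lena 19, Ingrid 72, Fatima 5. Eliminate Fatima.
Round 2: Kwame 30, Diego 37, Lena 19, Ingrid 77. Eliminate Lena.
Round 3: Kwame 30, Diego 56, Ingrid 77. Eliminate Kwame.
Round 4: Diego 56, Ingrid 107. Ingrid has a majority.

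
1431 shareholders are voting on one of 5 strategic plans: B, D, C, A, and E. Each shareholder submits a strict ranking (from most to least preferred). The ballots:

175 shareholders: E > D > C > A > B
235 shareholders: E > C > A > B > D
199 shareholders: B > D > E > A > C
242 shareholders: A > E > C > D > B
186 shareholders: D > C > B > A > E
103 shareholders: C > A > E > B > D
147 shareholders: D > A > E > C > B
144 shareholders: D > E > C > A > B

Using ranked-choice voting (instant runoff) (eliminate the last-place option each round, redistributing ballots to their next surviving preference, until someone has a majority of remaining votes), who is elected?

E

Round 1: B 199, D 477, C 103, A 242, E 410. Eliminate C.
Round 2: B 199, D 477, A 345, E 410. Eliminate B.
Round 3: D 676, A 345, E 410. Eliminate A.
Round 4: D 676, E 755. E has a majority.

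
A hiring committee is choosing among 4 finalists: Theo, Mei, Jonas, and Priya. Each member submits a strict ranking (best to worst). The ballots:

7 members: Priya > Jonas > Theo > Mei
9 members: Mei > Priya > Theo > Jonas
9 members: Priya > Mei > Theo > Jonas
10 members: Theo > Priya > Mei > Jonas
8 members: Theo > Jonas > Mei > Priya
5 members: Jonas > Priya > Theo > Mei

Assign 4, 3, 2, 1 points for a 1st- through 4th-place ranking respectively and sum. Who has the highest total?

Theo: 7·2 + 9·2 + 9·2 + 10·4 + 8·4 + 5·2 = 132
Mei: 7·1 + 9·4 + 9·3 + 10·2 + 8·2 + 5·1 = 111
Jonas: 7·3 + 9·1 + 9·1 + 10·1 + 8·3 + 5·4 = 93
Priya: 7·4 + 9·3 + 9·4 + 10·3 + 8·1 + 5·3 = 144
Priya has the highest Borda score (144).

Priya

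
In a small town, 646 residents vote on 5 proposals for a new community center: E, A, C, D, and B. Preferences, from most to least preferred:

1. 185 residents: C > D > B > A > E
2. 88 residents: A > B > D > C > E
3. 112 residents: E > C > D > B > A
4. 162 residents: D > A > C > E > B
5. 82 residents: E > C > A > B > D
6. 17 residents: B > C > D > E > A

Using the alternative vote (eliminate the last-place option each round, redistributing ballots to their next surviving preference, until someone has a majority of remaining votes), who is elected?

Round 1: E 194, A 88, C 185, D 162, B 17. Eliminate B.
Round 2: E 194, A 88, C 202, D 162. Eliminate A.
Round 3: E 194, C 202, D 250. Eliminate E.
Round 4: C 396, D 250. C has a majority.

C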